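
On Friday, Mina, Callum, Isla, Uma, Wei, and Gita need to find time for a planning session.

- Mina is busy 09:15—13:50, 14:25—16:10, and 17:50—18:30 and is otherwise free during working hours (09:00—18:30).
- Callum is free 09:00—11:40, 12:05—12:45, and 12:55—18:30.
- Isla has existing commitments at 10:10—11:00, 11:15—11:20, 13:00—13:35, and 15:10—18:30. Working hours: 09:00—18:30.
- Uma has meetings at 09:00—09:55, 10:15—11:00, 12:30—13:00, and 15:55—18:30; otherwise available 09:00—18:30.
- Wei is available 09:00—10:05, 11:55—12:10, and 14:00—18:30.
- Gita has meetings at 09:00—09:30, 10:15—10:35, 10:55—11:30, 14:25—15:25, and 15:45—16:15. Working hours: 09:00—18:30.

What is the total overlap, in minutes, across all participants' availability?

Mina free within 09:00–18:30: 09:00–09:15, 13:50–14:25, 16:10–17:50.
Isla free within 09:00–18:30: 09:00–10:10, 11:00–11:15, 11:20–13:00, 13:35–15:10.
Uma free within 09:00–18:30: 09:55–10:15, 11:00–12:30, 13:00–15:55.
Gita free within 09:00–18:30: 09:30–10:15, 10:35–10:55, 11:30–14:25, 15:25–15:45, 16:15–18:30.
Mina ∩ Callum: 09:00–09:15, 13:50–14:25, 16:10–17:50.
Mina ∩ Callum ∩ Isla: 09:00–09:15, 13:50–14:25.
Mina ∩ Callum ∩ Isla ∩ Uma: 13:50–14:25.
Mina ∩ Callum ∩ Isla ∩ Uma ∩ Wei: 14:00–14:25.
Mina ∩ Callum ∩ Isla ∩ Uma ∩ Wei ∩ Gita: 14:00–14:25.
Total common minutes: 25.

25 minutes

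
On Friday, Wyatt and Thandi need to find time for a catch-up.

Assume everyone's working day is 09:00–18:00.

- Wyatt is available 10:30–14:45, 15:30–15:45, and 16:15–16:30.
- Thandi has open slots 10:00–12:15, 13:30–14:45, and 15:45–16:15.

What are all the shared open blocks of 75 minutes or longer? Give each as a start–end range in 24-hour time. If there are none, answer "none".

Wyatt ∩ Thandi: 10:30–12:15, 13:30–14:45.
Windows ≥ 75 min: 10:30–12:15, 13:30–14:45.

10:30–12:15, 13:30–14:45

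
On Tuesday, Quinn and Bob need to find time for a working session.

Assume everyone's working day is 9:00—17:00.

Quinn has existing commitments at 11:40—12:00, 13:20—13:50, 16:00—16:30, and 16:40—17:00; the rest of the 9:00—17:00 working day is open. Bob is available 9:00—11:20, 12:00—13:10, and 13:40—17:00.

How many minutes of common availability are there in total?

Quinn free within 09:00–17:00: 09:00–11:40, 12:00–13:20, 13:50–16:00, 16:30–16:40.
Quinn ∩ Bob: 09:00–11:20, 12:00–13:10, 13:50–16:00, 16:30–16:40.
Total common minutes: 140 + 70 + 130 + 10 = 350.

350 minutes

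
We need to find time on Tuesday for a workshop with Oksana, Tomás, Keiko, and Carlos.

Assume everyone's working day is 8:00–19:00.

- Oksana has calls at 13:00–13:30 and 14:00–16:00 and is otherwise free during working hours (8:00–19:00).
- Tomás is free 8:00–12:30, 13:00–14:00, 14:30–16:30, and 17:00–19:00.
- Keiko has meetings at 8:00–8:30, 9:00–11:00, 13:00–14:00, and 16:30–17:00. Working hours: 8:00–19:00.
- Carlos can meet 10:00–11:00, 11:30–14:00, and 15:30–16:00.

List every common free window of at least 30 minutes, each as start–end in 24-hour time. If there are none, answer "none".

11:30–12:30

Oksana free within 08:00–19:00: 08:00–13:00, 13:30–14:00, 16:00–19:00.
Keiko free within 08:00–19:00: 08:30–09:00, 11:00–13:00, 14:00–16:30, 17:00–19:00.
Oksana ∩ Tomás: 08:00–12:30, 13:30–14:00, 16:00–16:30, 17:00–19:00.
Oksana ∩ Tomás ∩ Keiko: 08:30–09:00, 11:00–12:30, 16:00–16:30, 17:00–19:00.
Oksana ∩ Tomás ∩ Keiko ∩ Carlos: 11:30–12:30.
Windows ≥ 30 min: 11:30–12:30.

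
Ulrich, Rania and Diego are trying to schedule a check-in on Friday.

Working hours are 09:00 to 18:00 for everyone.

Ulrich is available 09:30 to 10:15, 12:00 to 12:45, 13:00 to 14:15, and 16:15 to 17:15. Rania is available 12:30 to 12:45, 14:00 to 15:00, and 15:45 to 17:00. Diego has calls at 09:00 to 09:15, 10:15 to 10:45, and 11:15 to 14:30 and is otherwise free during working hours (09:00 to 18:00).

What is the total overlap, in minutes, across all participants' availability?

Diego free within 09:00–18:00: 09:15–10:15, 10:45–11:15, 14:30–18:00.
Ulrich ∩ Rania: 12:30–12:45, 14:00–14:15, 16:15–17:00.
Ulrich ∩ Rania ∩ Diego: 16:15–17:00.
Total common minutes: 45.

45 minutes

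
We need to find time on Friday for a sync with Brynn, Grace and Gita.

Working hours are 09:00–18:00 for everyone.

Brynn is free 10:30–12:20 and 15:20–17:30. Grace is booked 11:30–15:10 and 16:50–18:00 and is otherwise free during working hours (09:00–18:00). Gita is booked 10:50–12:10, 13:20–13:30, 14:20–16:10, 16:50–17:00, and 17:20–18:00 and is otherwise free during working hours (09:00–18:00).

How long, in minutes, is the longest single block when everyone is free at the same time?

40 minutes

Grace free within 09:00–18:00: 09:00–11:30, 15:10–16:50.
Gita free within 09:00–18:00: 09:00–10:50, 12:10–13:20, 13:30–14:20, 16:10–16:50, 17:00–17:20.
Brynn ∩ Grace: 10:30–11:30, 15:20–16:50.
Brynn ∩ Grace ∩ Gita: 10:30–10:50, 16:10–16:50.
Common window lengths: 20, 40 min; longest is 40.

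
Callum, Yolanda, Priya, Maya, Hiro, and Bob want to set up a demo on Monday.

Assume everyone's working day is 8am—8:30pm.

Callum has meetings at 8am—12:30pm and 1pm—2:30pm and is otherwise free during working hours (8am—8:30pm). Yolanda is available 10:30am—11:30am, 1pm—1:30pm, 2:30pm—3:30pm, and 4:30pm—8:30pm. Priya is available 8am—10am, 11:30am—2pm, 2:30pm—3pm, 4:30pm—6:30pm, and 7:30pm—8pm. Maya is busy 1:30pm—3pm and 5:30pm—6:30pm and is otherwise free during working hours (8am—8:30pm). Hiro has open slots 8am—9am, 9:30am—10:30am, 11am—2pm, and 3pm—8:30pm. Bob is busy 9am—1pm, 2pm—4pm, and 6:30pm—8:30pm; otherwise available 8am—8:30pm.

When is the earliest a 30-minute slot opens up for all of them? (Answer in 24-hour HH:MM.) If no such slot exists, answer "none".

16:30

Callum free within 08:00–20:30: 12:30–13:00, 14:30–20:30.
Maya free within 08:00–20:30: 08:00–13:30, 15:00–17:30, 18:30–20:30.
Bob free within 08:00–20:30: 08:00–09:00, 13:00–14:00, 16:00–18:30.
Callum ∩ Yolanda: 14:30–15:30, 16:30–20:30.
Callum ∩ Yolanda ∩ Priya: 14:30–15:00, 16:30–18:30, 19:30–20:00.
Callum ∩ Yolanda ∩ Priya ∩ Maya: 16:30–17:30, 19:30–20:00.
Callum ∩ Yolanda ∩ Priya ∩ Maya ∩ Hiro: 16:30–17:30, 19:30–20:00.
Callum ∩ Yolanda ∩ Priya ∩ Maya ∩ Hiro ∩ Bob: 16:30–17:30.
Windows ≥ 30 min: 16:30–17:30.
Earliest such window starts at 16:30.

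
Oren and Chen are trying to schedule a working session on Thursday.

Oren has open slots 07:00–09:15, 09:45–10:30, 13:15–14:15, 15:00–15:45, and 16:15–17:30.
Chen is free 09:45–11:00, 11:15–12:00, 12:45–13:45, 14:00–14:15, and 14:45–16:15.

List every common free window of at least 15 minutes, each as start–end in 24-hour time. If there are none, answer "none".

Oren ∩ Chen: 09:45–10:30, 13:15–13:45, 14:00–14:15, 15:00–15:45.
Windows ≥ 15 min: 09:45–10:30, 13:15–13:45, 14:00–14:15, 15:00–15:45.

09:45–10:30, 13:15–13:45, 14:00–14:15, 15:00–15:45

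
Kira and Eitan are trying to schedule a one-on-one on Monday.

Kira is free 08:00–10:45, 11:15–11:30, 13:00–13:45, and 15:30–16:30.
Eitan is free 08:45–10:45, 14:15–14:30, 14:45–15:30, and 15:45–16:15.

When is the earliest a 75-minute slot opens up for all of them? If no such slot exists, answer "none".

08:45

Kira ∩ Eitan: 08:45–10:45, 15:45–16:15.
Windows ≥ 75 min: 08:45–10:45.
Earliest such window starts at 08:45.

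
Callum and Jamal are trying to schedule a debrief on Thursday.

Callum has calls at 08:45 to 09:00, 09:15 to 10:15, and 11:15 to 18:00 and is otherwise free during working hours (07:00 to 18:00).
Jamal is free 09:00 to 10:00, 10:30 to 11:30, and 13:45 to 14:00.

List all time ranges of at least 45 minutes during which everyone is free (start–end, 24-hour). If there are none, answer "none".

Callum free within 07:00–18:00: 07:00–08:45, 09:00–09:15, 10:15–11:15.
Callum ∩ Jamal: 09:00–09:15, 10:30–11:15.
Windows ≥ 45 min: 10:30–11:15.

10:30–11:15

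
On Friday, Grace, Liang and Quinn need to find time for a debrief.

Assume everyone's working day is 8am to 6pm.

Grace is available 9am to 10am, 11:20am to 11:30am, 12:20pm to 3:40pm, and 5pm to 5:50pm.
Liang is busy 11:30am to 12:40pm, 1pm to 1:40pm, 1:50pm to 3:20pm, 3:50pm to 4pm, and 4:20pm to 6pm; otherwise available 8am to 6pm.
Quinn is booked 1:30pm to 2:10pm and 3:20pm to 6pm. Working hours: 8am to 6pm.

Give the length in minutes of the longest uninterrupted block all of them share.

60 minutes

Liang free within 08:00–18:00: 08:00–11:30, 12:40–13:00, 13:40–13:50, 15:20–15:50, 16:00–16:20.
Quinn free within 08:00–18:00: 08:00–13:30, 14:10–15:20.
Grace ∩ Liang: 09:00–10:00, 11:20–11:30, 12:40–13:00, 13:40–13:50, 15:20–15:40.
Grace ∩ Liang ∩ Quinn: 09:00–10:00, 11:20–11:30, 12:40–13:00.
Common window lengths: 60, 10, 20 min; longest is 60.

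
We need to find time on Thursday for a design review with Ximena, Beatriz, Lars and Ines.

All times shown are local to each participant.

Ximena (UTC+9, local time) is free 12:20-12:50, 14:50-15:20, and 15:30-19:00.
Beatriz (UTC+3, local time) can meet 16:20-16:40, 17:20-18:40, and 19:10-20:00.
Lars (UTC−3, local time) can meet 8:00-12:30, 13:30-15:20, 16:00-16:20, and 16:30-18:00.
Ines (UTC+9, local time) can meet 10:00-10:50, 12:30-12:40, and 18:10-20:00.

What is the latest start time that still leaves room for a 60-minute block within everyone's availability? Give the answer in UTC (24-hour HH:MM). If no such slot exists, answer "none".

Ximena → UTC: 03:20–03:50, 05:50–06:20, 06:30–10:00.
Beatriz → UTC: 13:20–13:40, 14:20–15:40, 16:10–17:00.
Lars → UTC: 11:00–15:30, 16:30–18:20, 19:00–19:20, 19:30–21:00.
Ines → UTC: 01:00–01:50, 03:30–03:40, 09:10–11:00.
Ximena ∩ Beatriz: (none).
Ximena ∩ Beatriz ∩ Lars: (none).
Ximena ∩ Beatriz ∩ Lars ∩ Ines: (none).
Windows ≥ 60 min: (none).

none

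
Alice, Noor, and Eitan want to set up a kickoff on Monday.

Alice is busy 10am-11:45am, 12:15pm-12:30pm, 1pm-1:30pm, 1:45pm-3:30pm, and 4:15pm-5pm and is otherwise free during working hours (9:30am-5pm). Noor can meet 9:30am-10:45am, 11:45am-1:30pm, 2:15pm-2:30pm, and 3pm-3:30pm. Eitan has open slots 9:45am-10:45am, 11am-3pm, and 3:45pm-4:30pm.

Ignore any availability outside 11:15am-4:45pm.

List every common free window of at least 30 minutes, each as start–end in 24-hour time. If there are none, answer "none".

Alice free within 09:30–17:00: 09:30–10:00, 11:45–12:15, 12:30–13:00, 13:30–13:45, 15:30–16:15.
Alice ∩ Noor: 09:30–10:00, 11:45–12:15, 12:30–13:00.
Alice ∩ Noor ∩ Eitan: 09:45–10:00, 11:45–12:15, 12:30–13:00.
Restricted to 11:15–16:45: 11:45–12:15, 12:30–13:00.
Windows ≥ 30 min: 11:45–12:15, 12:30–13:00.

11:45–12:15, 12:30–13:00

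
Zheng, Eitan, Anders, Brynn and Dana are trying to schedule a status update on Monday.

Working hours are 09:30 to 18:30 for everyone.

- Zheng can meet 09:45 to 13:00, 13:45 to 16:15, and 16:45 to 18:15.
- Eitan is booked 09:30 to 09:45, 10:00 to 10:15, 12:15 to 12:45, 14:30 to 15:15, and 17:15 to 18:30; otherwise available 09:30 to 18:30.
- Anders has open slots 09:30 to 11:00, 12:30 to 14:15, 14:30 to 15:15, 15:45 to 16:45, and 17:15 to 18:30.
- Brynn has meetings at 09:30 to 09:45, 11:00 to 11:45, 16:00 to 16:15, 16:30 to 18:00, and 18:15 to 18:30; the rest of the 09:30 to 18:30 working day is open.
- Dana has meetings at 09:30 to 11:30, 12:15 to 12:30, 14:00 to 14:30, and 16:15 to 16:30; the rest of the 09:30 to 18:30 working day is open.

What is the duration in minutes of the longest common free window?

15 minutes

Eitan free within 09:30–18:30: 09:45–10:00, 10:15–12:15, 12:45–14:30, 15:15–17:15.
Brynn free within 09:30–18:30: 09:45–11:00, 11:45–16:00, 16:15–16:30, 18:00–18:15.
Dana free within 09:30–18:30: 11:30–12:15, 12:30–14:00, 14:30–16:15, 16:30–18:30.
Zheng ∩ Eitan: 09:45–10:00, 10:15–12:15, 12:45–13:00, 13:45–14:30, 15:15–16:15, 16:45–17:15.
Zheng ∩ Eitan ∩ Anders: 09:45–10:00, 10:15–11:00, 12:45–13:00, 13:45–14:15, 15:45–16:15.
Zheng ∩ Eitan ∩ Anders ∩ Brynn: 09:45–10:00, 10:15–11:00, 12:45–13:00, 13:45–14:15, 15:45–16:00.
Zheng ∩ Eitan ∩ Anders ∩ Brynn ∩ Dana: 12:45–13:00, 13:45–14:00, 15:45–16:00.
Common window lengths: 15, 15, 15 min; longest is 15.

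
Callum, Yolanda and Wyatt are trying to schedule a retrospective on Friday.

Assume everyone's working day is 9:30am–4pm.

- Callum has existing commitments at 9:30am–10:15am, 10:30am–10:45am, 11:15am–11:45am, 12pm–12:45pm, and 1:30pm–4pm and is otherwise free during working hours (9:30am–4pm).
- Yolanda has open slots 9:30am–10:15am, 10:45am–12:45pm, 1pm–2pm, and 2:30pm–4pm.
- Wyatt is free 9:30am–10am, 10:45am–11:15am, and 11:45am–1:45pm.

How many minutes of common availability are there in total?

75 minutes

Callum free within 09:30–16:00: 10:15–10:30, 10:45–11:15, 11:45–12:00, 12:45–13:30.
Callum ∩ Yolanda: 10:45–11:15, 11:45–12:00, 13:00–13:30.
Callum ∩ Yolanda ∩ Wyatt: 10:45–11:15, 11:45–12:00, 13:00–13:30.
Total common minutes: 30 + 15 + 30 = 75.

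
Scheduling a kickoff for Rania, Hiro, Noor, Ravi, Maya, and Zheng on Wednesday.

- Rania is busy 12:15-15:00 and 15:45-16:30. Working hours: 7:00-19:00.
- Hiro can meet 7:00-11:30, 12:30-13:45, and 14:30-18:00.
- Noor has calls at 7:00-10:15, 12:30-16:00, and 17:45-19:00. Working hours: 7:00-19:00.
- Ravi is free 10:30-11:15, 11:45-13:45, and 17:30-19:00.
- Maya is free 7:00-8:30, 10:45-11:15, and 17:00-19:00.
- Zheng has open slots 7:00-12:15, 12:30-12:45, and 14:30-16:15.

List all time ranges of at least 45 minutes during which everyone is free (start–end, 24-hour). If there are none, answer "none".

Rania free within 07:00–19:00: 07:00–12:15, 15:00–15:45, 16:30–19:00.
Noor free within 07:00–19:00: 10:15–12:30, 16:00–17:45.
Rania ∩ Hiro: 07:00–11:30, 15:00–15:45, 16:30–18:00.
Rania ∩ Hiro ∩ Noor: 10:15–11:30, 16:30–17:45.
Rania ∩ Hiro ∩ Noor ∩ Ravi: 10:30–11:15, 17:30–17:45.
Rania ∩ Hiro ∩ Noor ∩ Ravi ∩ Maya: 10:45–11:15, 17:30–17:45.
Rania ∩ Hiro ∩ Noor ∩ Ravi ∩ Maya ∩ Zheng: 10:45–11:15.
Windows ≥ 45 min: (none).

none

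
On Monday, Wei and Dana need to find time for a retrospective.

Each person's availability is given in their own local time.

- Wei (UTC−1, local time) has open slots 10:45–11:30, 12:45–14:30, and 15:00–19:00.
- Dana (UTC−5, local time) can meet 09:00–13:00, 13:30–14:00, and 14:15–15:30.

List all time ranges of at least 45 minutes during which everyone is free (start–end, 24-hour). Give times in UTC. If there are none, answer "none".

Wei → UTC: 11:45–12:30, 13:45–15:30, 16:00–20:00.
Dana → UTC: 14:00–18:00, 18:30–19:00, 19:15–20:30.
Wei ∩ Dana: 14:00–15:30, 16:00–18:00, 18:30–19:00, 19:15–20:00.
Windows ≥ 45 min: 14:00–15:30, 16:00–18:00, 19:15–20:00.

14:00–15:30, 16:00–18:00, 19:15–20:00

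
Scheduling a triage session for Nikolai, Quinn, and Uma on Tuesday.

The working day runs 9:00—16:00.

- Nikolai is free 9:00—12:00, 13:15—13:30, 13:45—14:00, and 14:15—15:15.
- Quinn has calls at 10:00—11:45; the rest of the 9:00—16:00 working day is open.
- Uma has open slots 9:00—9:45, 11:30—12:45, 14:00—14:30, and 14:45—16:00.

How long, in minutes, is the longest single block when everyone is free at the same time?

45 minutes

Quinn free within 09:00–16:00: 09:00–10:00, 11:45–16:00.
Nikolai ∩ Quinn: 09:00–10:00, 11:45–12:00, 13:15–13:30, 13:45–14:00, 14:15–15:15.
Nikolai ∩ Quinn ∩ Uma: 09:00–09:45, 11:45–12:00, 14:15–14:30, 14:45–15:15.
Common window lengths: 45, 15, 15, 30 min; longest is 45.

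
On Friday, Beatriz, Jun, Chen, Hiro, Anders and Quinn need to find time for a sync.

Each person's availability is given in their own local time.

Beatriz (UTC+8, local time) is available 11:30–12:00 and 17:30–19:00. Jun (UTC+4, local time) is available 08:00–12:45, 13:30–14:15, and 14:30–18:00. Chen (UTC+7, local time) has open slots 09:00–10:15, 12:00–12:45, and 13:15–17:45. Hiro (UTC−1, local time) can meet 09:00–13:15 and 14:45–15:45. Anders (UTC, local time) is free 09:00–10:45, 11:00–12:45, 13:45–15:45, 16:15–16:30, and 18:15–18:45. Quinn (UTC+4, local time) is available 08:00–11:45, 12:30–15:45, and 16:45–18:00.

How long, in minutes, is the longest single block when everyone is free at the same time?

Beatriz → UTC: 03:30–04:00, 09:30–11:00.
Jun → UTC: 04:00–08:45, 09:30–10:15, 10:30–14:00.
Chen → UTC: 02:00–03:15, 05:00–05:45, 06:15–10:45.
Hiro → UTC: 10:00–14:15, 15:45–16:45.
Anders → UTC: 09:00–10:45, 11:00–12:45, 13:45–15:45, 16:15–16:30, 18:15–18:45.
Quinn → UTC: 04:00–07:45, 08:30–11:45, 12:45–14:00.
Beatriz ∩ Jun: 09:30–10:15, 10:30–11:00.
Beatriz ∩ Jun ∩ Chen: 09:30–10:15, 10:30–10:45.
Beatriz ∩ Jun ∩ Chen ∩ Hiro: 10:00–10:15, 10:30–10:45.
Beatriz ∩ Jun ∩ Chen ∩ Hiro ∩ Anders: 10:00–10:15, 10:30–10:45.
Beatriz ∩ Jun ∩ Chen ∩ Hiro ∩ Anders ∩ Quinn: 10:00–10:15, 10:30–10:45.
Common window lengths: 15, 15 min; longest is 15.

15 minutes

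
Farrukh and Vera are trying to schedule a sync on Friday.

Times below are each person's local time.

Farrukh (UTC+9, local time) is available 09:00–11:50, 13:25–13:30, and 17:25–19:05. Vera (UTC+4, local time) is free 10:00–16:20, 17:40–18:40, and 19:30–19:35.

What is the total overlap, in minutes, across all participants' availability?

100 minutes

Farrukh → UTC: 00:00–02:50, 04:25–04:30, 08:25–10:05.
Vera → UTC: 06:00–12:20, 13:40–14:40, 15:30–15:35.
Farrukh ∩ Vera: 08:25–10:05.
Total common minutes: 100.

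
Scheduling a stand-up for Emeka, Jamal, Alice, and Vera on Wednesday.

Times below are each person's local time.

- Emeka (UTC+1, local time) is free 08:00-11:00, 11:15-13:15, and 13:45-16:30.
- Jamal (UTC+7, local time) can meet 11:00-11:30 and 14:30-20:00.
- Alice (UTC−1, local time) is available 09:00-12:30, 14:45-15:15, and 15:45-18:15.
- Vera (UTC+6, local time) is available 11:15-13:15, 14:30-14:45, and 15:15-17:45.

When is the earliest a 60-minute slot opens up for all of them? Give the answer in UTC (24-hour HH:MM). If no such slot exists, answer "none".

10:15

Emeka → UTC: 07:00–10:00, 10:15–12:15, 12:45–15:30.
Jamal → UTC: 04:00–04:30, 07:30–13:00.
Alice → UTC: 10:00–13:30, 15:45–16:15, 16:45–19:15.
Vera → UTC: 05:15–07:15, 08:30–08:45, 09:15–11:45.
Emeka ∩ Jamal: 07:30–10:00, 10:15–12:15, 12:45–13:00.
Emeka ∩ Jamal ∩ Alice: 10:15–12:15, 12:45–13:00.
Emeka ∩ Jamal ∩ Alice ∩ Vera: 10:15–11:45.
Windows ≥ 60 min: 10:15–11:45.
Earliest such window starts at 10:15.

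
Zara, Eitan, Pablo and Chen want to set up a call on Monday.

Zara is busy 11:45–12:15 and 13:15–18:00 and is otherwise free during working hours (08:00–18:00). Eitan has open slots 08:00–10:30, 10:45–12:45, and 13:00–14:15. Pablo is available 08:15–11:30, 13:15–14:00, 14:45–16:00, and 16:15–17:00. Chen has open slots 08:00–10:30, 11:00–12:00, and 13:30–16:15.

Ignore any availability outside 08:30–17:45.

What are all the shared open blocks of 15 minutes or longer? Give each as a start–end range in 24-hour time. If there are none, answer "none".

08:30–10:30, 11:00–11:30

Zara free within 08:00–18:00: 08:00–11:45, 12:15–13:15.
Zara ∩ Eitan: 08:00–10:30, 10:45–11:45, 12:15–12:45, 13:00–13:15.
Zara ∩ Eitan ∩ Pablo: 08:15–10:30, 10:45–11:30.
Zara ∩ Eitan ∩ Pablo ∩ Chen: 08:15–10:30, 11:00–11:30.
Restricted to 08:30–17:45: 08:30–10:30, 11:00–11:30.
Windows ≥ 15 min: 08:30–10:30, 11:00–11:30.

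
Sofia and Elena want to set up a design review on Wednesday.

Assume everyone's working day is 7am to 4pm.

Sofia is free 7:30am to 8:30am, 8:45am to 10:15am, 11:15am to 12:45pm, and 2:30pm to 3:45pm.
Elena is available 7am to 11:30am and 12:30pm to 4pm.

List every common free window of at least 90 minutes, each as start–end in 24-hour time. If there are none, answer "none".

Sofia ∩ Elena: 07:30–08:30, 08:45–10:15, 11:15–11:30, 12:30–12:45, 14:30–15:45.
Windows ≥ 90 min: 08:45–10:15.

08:45–10:15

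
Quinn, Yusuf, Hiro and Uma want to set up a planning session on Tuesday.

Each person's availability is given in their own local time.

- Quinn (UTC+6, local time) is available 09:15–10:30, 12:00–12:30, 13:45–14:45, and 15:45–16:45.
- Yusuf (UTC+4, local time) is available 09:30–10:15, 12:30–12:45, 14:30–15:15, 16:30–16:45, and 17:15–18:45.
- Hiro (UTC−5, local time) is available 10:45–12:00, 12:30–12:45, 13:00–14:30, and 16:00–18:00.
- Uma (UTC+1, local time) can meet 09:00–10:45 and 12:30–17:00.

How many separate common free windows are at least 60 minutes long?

0

Quinn → UTC: 03:15–04:30, 06:00–06:30, 07:45–08:45, 09:45–10:45.
Yusuf → UTC: 05:30–06:15, 08:30–08:45, 10:30–11:15, 12:30–12:45, 13:15–14:45.
Hiro → UTC: 15:45–17:00, 17:30–17:45, 18:00–19:30, 21:00–23:00.
Uma → UTC: 08:00–09:45, 11:30–16:00.
Quinn ∩ Yusuf: 06:00–06:15, 08:30–08:45, 10:30–10:45.
Quinn ∩ Yusuf ∩ Hiro: (none).
Quinn ∩ Yusuf ∩ Hiro ∩ Uma: (none).
Windows ≥ 60 min: (none).
That's 0 windows.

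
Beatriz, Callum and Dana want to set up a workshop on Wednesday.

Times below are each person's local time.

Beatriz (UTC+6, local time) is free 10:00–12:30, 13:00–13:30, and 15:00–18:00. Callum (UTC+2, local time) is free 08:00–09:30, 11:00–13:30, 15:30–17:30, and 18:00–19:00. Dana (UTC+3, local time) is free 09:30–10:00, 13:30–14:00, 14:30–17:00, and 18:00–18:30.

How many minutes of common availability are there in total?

Beatriz → UTC: 04:00–06:30, 07:00–07:30, 09:00–12:00.
Callum → UTC: 06:00–07:30, 09:00–11:30, 13:30–15:30, 16:00–17:00.
Dana → UTC: 06:30–07:00, 10:30–11:00, 11:30–14:00, 15:00–15:30.
Beatriz ∩ Callum: 06:00–06:30, 07:00–07:30, 09:00–11:30.
Beatriz ∩ Callum ∩ Dana: 10:30–11:00.
Total common minutes: 30.

30 minutes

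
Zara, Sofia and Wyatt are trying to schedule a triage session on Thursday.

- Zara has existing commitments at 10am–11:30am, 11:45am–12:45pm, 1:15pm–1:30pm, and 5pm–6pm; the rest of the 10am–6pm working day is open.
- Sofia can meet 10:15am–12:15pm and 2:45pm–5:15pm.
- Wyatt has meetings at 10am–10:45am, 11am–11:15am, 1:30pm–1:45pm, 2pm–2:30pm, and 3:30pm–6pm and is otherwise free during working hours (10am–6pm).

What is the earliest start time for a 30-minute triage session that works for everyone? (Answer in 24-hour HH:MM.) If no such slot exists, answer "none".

Zara free within 10:00–18:00: 11:30–11:45, 12:45–13:15, 13:30–17:00.
Wyatt free within 10:00–18:00: 10:45–11:00, 11:15–13:30, 13:45–14:00, 14:30–15:30.
Zara ∩ Sofia: 11:30–11:45, 14:45–17:00.
Zara ∩ Sofia ∩ Wyatt: 11:30–11:45, 14:45–15:30.
Windows ≥ 30 min: 14:45–15:30.
Earliest such window starts at 14:45.

14:45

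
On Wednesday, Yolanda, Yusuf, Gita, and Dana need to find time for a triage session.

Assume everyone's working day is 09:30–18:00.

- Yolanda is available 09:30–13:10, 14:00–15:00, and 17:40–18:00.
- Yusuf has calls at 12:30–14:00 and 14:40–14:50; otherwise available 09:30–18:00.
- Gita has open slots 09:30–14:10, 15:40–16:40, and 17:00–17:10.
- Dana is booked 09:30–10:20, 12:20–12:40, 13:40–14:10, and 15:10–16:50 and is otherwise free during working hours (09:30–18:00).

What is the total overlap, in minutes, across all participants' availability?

120 minutes

Yusuf free within 09:30–18:00: 09:30–12:30, 14:00–14:40, 14:50–18:00.
Dana free within 09:30–18:00: 10:20–12:20, 12:40–13:40, 14:10–15:10, 16:50–18:00.
Yolanda ∩ Yusuf: 09:30–12:30, 14:00–14:40, 14:50–15:00, 17:40–18:00.
Yolanda ∩ Yusuf ∩ Gita: 09:30–12:30, 14:00–14:10.
Yolanda ∩ Yusuf ∩ Gita ∩ Dana: 10:20–12:20.
Total common minutes: 120.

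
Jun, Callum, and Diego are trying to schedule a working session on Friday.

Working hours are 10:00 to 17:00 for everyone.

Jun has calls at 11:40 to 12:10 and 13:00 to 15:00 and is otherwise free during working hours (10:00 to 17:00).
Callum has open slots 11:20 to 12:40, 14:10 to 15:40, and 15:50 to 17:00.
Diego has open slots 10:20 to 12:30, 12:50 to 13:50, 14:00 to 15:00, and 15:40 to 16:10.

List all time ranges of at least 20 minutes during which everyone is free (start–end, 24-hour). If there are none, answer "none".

Jun free within 10:00–17:00: 10:00–11:40, 12:10–13:00, 15:00–17:00.
Jun ∩ Callum: 11:20–11:40, 12:10–12:40, 15:00–15:40, 15:50–17:00.
Jun ∩ Callum ∩ Diego: 11:20–11:40, 12:10–12:30, 15:50–16:10.
Windows ≥ 20 min: 11:20–11:40, 12:10–12:30, 15:50–16:10.

11:20–11:40, 12:10–12:30, 15:50–16:10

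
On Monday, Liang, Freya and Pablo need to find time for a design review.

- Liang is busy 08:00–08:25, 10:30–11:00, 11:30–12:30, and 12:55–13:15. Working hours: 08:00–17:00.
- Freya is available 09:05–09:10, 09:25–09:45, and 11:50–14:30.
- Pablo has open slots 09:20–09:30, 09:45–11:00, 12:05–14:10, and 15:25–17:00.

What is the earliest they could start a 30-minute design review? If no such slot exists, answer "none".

Liang free within 08:00–17:00: 08:25–10:30, 11:00–11:30, 12:30–12:55, 13:15–17:00.
Liang ∩ Freya: 09:05–09:10, 09:25–09:45, 12:30–12:55, 13:15–14:30.
Liang ∩ Freya ∩ Pablo: 09:25–09:30, 12:30–12:55, 13:15–14:10.
Windows ≥ 30 min: 13:15–14:10.
Earliest such window starts at 13:15.

13:15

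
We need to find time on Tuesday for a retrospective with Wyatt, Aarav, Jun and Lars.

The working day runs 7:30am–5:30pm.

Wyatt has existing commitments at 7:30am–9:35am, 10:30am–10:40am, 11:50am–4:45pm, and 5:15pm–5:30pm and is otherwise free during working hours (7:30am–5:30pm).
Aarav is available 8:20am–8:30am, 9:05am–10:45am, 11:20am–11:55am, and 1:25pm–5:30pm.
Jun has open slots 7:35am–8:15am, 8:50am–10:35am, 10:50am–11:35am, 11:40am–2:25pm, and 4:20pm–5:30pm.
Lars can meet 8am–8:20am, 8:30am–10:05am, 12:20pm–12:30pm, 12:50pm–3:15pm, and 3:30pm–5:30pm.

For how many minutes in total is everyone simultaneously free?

Wyatt free within 07:30–17:30: 09:35–10:30, 10:40–11:50, 16:45–17:15.
Wyatt ∩ Aarav: 09:35–10:30, 10:40–10:45, 11:20–11:50, 16:45–17:15.
Wyatt ∩ Aarav ∩ Jun: 09:35–10:30, 11:20–11:35, 11:40–11:50, 16:45–17:15.
Wyatt ∩ Aarav ∩ Jun ∩ Lars: 09:35–10:05, 16:45–17:15.
Total common minutes: 30 + 30 = 60.

60 minutes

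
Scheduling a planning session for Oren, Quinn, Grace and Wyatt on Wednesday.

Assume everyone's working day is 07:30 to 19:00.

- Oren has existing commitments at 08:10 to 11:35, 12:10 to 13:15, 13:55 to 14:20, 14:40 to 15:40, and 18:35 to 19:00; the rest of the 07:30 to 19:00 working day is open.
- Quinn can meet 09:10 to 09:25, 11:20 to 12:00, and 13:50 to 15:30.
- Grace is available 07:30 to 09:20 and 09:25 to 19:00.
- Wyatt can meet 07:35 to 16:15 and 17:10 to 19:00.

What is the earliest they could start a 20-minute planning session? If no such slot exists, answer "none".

Oren free within 07:30–19:00: 07:30–08:10, 11:35–12:10, 13:15–13:55, 14:20–14:40, 15:40–18:35.
Oren ∩ Quinn: 11:35–12:00, 13:50–13:55, 14:20–14:40.
Oren ∩ Quinn ∩ Grace: 11:35–12:00, 13:50–13:55, 14:20–14:40.
Oren ∩ Quinn ∩ Grace ∩ Wyatt: 11:35–12:00, 13:50–13:55, 14:20–14:40.
Windows ≥ 20 min: 11:35–12:00, 14:20–14:40.
Earliest such window starts at 11:35.

11:35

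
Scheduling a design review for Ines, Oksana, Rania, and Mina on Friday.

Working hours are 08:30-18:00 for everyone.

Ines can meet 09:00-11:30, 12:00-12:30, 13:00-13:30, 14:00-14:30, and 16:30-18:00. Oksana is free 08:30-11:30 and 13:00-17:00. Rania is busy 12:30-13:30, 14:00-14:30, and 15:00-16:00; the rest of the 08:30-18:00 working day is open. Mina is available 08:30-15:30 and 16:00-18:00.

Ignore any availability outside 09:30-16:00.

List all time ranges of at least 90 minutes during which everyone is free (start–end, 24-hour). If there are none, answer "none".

Rania free within 08:30–18:00: 08:30–12:30, 13:30–14:00, 14:30–15:00, 16:00–18:00.
Ines ∩ Oksana: 09:00–11:30, 13:00–13:30, 14:00–14:30, 16:30–17:00.
Ines ∩ Oksana ∩ Rania: 09:00–11:30, 16:30–17:00.
Ines ∩ Oksana ∩ Rania ∩ Mina: 09:00–11:30, 16:30–17:00.
Restricted to 09:30–16:00: 09:30–11:30.
Windows ≥ 90 min: 09:30–11:30.

09:30–11:30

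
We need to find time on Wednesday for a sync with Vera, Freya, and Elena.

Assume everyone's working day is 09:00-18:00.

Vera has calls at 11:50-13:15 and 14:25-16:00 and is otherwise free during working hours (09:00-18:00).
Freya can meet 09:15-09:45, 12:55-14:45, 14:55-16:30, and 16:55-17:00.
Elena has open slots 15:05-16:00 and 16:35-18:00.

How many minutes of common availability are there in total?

Vera free within 09:00–18:00: 09:00–11:50, 13:15–14:25, 16:00–18:00.
Vera ∩ Freya: 09:15–09:45, 13:15–14:25, 16:00–16:30, 16:55–17:00.
Vera ∩ Freya ∩ Elena: 16:55–17:00.
Total common minutes: 5.

5 minutes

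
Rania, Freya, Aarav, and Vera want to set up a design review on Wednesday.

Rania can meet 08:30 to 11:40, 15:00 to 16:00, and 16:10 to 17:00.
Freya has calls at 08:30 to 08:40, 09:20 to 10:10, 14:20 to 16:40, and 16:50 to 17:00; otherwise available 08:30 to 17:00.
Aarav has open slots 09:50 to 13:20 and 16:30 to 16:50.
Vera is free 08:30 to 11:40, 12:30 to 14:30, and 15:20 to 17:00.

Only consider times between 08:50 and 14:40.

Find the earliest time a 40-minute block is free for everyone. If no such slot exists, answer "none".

10:10

Freya free within 08:30–17:00: 08:40–09:20, 10:10–14:20, 16:40–16:50.
Rania ∩ Freya: 08:40–09:20, 10:10–11:40, 16:40–16:50.
Rania ∩ Freya ∩ Aarav: 10:10–11:40, 16:40–16:50.
Rania ∩ Freya ∩ Aarav ∩ Vera: 10:10–11:40, 16:40–16:50.
Restricted to 08:50–14:40: 10:10–11:40.
Windows ≥ 40 min: 10:10–11:40.
Earliest such window starts at 10:10.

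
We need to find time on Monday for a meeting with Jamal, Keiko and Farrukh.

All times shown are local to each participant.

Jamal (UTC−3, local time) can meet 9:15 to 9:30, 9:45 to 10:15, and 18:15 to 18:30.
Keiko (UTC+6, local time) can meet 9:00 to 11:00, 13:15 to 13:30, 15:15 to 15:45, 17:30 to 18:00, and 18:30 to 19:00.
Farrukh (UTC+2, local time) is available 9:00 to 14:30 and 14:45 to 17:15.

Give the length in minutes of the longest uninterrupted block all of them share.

15 minutes

Jamal → UTC: 12:15–12:30, 12:45–13:15, 21:15–21:30.
Keiko → UTC: 03:00–05:00, 07:15–07:30, 09:15–09:45, 11:30–12:00, 12:30–13:00.
Farrukh → UTC: 07:00–12:30, 12:45–15:15.
Jamal ∩ Keiko: 12:45–13:00.
Jamal ∩ Keiko ∩ Farrukh: 12:45–13:00.
Single common window of 15 minutes.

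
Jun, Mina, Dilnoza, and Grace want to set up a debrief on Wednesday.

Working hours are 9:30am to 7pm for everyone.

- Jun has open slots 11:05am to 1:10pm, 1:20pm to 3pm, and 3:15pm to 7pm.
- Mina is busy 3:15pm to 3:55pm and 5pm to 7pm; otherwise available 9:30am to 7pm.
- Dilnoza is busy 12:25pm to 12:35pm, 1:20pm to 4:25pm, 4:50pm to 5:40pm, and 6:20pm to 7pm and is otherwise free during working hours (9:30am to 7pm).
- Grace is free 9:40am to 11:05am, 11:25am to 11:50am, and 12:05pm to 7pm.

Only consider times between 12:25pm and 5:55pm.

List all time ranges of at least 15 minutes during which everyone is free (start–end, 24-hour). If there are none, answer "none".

12:35–13:10, 16:25–16:50

Mina free within 09:30–19:00: 09:30–15:15, 15:55–17:00.
Dilnoza free within 09:30–19:00: 09:30–12:25, 12:35–13:20, 16:25–16:50, 17:40–18:20.
Jun ∩ Mina: 11:05–13:10, 13:20–15:00, 15:55–17:00.
Jun ∩ Mina ∩ Dilnoza: 11:05–12:25, 12:35–13:10, 16:25–16:50.
Jun ∩ Mina ∩ Dilnoza ∩ Grace: 11:25–11:50, 12:05–12:25, 12:35–13:10, 16:25–16:50.
Restricted to 12:25–17:55: 12:35–13:10, 16:25–16:50.
Windows ≥ 15 min: 12:35–13:10, 16:25–16:50.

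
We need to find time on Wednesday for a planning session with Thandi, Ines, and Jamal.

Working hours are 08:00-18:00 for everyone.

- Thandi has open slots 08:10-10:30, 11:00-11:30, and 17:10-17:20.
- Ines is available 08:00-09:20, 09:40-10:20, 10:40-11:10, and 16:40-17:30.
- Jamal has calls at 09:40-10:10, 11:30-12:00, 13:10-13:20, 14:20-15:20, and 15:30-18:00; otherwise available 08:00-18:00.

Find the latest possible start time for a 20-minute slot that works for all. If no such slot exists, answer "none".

Jamal free within 08:00–18:00: 08:00–09:40, 10:10–11:30, 12:00–13:10, 13:20–14:20, 15:20–15:30.
Thandi ∩ Ines: 08:10–09:20, 09:40–10:20, 11:00–11:10, 17:10–17:20.
Thandi ∩ Ines ∩ Jamal: 08:10–09:20, 10:10–10:20, 11:00–11:10.
Windows ≥ 20 min: 08:10–09:20.
Latest start in the last window 08:10–09:20 is 09:20 − 20 min = 09:00.

09:00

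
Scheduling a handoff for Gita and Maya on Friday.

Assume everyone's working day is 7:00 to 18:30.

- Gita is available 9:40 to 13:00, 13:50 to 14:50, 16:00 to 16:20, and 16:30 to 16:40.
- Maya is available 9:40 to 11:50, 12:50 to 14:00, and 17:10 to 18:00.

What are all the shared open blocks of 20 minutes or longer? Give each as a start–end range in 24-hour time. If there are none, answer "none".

09:40–11:50

Gita ∩ Maya: 09:40–11:50, 12:50–13:00, 13:50–14:00.
Windows ≥ 20 min: 09:40–11:50.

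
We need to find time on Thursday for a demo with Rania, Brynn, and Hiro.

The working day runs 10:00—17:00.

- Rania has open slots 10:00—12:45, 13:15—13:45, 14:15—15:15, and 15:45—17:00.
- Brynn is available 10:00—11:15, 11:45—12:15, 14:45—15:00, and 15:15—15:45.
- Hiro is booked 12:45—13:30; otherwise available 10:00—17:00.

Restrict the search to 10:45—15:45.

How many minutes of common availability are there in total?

Hiro free within 10:00–17:00: 10:00–12:45, 13:30–17:00.
Rania ∩ Brynn: 10:00–11:15, 11:45–12:15, 14:45–15:00.
Rania ∩ Brynn ∩ Hiro: 10:00–11:15, 11:45–12:15, 14:45–15:00.
Restricted to 10:45–15:45: 10:45–11:15, 11:45–12:15, 14:45–15:00.
Total common minutes: 30 + 30 + 15 = 75.

75 minutes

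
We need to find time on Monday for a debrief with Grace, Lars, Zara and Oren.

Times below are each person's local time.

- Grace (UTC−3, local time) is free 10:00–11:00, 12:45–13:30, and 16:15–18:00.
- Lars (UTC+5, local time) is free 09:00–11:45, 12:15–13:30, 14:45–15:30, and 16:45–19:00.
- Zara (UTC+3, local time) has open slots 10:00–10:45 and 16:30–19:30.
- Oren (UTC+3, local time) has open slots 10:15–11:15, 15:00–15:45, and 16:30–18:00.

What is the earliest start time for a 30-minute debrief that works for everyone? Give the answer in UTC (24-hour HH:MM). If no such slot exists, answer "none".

13:30

Grace → UTC: 13:00–14:00, 15:45–16:30, 19:15–21:00.
Lars → UTC: 04:00–06:45, 07:15–08:30, 09:45–10:30, 11:45–14:00.
Zara → UTC: 07:00–07:45, 13:30–16:30.
Oren → UTC: 07:15–08:15, 12:00–12:45, 13:30–15:00.
Grace ∩ Lars: 13:00–14:00.
Grace ∩ Lars ∩ Zara: 13:30–14:00.
Grace ∩ Lars ∩ Zara ∩ Oren: 13:30–14:00.
Windows ≥ 30 min: 13:30–14:00.
Earliest such window starts at 13:30.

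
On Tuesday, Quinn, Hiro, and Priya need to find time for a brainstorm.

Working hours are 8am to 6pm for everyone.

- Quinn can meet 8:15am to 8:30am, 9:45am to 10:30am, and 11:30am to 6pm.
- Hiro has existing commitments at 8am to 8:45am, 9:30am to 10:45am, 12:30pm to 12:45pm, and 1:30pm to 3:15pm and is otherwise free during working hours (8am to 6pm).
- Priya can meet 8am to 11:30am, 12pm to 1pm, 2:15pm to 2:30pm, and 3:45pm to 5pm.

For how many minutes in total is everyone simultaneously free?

Hiro free within 08:00–18:00: 08:45–09:30, 10:45–12:30, 12:45–13:30, 15:15–18:00.
Quinn ∩ Hiro: 11:30–12:30, 12:45–13:30, 15:15–18:00.
Quinn ∩ Hiro ∩ Priya: 12:00–12:30, 12:45–13:00, 15:45–17:00.
Total common minutes: 30 + 15 + 75 = 120.

120 minutes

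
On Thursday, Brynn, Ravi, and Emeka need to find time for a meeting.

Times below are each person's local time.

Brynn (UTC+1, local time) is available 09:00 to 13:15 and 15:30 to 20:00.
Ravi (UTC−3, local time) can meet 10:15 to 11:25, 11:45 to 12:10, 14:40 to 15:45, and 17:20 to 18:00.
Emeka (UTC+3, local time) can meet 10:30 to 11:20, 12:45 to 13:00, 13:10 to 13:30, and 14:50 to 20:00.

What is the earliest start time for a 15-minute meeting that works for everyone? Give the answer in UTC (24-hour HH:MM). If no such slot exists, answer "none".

14:45

Brynn → UTC: 08:00–12:15, 14:30–19:00.
Ravi → UTC: 13:15–14:25, 14:45–15:10, 17:40–18:45, 20:20–21:00.
Emeka → UTC: 07:30–08:20, 09:45–10:00, 10:10–10:30, 11:50–17:00.
Brynn ∩ Ravi: 14:45–15:10, 17:40–18:45.
Brynn ∩ Ravi ∩ Emeka: 14:45–15:10.
Windows ≥ 15 min: 14:45–15:10.
Earliest such window starts at 14:45.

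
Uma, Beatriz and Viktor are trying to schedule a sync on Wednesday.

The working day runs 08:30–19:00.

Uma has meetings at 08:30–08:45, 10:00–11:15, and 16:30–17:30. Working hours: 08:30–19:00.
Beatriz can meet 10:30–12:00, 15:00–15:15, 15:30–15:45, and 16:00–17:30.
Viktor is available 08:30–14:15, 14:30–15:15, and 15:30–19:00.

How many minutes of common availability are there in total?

Uma free within 08:30–19:00: 08:45–10:00, 11:15–16:30, 17:30–19:00.
Uma ∩ Beatriz: 11:15–12:00, 15:00–15:15, 15:30–15:45, 16:00–16:30.
Uma ∩ Beatriz ∩ Viktor: 11:15–12:00, 15:00–15:15, 15:30–15:45, 16:00–16:30.
Total common minutes: 45 + 15 + 15 + 30 = 105.

105 minutes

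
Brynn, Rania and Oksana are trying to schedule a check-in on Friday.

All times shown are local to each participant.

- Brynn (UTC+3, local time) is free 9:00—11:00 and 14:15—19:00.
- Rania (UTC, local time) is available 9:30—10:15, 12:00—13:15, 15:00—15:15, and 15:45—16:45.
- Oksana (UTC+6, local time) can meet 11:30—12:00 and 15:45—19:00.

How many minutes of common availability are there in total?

Brynn → UTC: 06:00–08:00, 11:15–16:00.
Rania → UTC: 09:30–10:15, 12:00–13:15, 15:00–15:15, 15:45–16:45.
Oksana → UTC: 05:30–06:00, 09:45–13:00.
Brynn ∩ Rania: 12:00–13:15, 15:00–15:15, 15:45–16:00.
Brynn ∩ Rania ∩ Oksana: 12:00–13:00.
Total common minutes: 60.

60 minutes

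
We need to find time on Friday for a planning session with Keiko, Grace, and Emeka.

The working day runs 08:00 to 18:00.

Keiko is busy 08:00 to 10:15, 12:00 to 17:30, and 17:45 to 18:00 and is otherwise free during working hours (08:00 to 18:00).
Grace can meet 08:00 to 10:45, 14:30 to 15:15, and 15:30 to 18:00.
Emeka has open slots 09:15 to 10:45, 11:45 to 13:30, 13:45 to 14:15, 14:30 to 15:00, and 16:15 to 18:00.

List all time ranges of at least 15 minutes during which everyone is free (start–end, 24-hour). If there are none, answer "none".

Keiko free within 08:00–18:00: 10:15–12:00, 17:30–17:45.
Keiko ∩ Grace: 10:15–10:45, 17:30–17:45.
Keiko ∩ Grace ∩ Emeka: 10:15–10:45, 17:30–17:45.
Windows ≥ 15 min: 10:15–10:45, 17:30–17:45.

10:15–10:45, 17:30–17:45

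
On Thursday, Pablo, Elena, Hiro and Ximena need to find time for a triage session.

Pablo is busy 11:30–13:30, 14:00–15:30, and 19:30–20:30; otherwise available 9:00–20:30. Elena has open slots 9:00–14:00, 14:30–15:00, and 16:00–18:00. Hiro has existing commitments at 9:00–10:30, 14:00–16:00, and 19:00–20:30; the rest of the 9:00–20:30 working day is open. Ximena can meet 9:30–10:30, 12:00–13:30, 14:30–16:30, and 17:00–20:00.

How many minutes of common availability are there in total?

Pablo free within 09:00–20:30: 09:00–11:30, 13:30–14:00, 15:30–19:30.
Hiro free within 09:00–20:30: 10:30–14:00, 16:00–19:00.
Pablo ∩ Elena: 09:00–11:30, 13:30–14:00, 16:00–18:00.
Pablo ∩ Elena ∩ Hiro: 10:30–11:30, 13:30–14:00, 16:00–18:00.
Pablo ∩ Elena ∩ Hiro ∩ Ximena: 16:00–16:30, 17:00–18:00.
Total common minutes: 30 + 60 = 90.

90 minutes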